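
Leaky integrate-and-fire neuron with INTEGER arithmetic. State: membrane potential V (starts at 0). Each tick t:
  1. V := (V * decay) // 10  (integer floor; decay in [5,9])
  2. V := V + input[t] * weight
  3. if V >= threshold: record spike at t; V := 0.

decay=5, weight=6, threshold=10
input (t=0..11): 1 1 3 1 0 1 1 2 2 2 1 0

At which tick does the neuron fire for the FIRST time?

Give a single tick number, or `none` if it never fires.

Answer: 2

Derivation:
t=0: input=1 -> V=6
t=1: input=1 -> V=9
t=2: input=3 -> V=0 FIRE
t=3: input=1 -> V=6
t=4: input=0 -> V=3
t=5: input=1 -> V=7
t=6: input=1 -> V=9
t=7: input=2 -> V=0 FIRE
t=8: input=2 -> V=0 FIRE
t=9: input=2 -> V=0 FIRE
t=10: input=1 -> V=6
t=11: input=0 -> V=3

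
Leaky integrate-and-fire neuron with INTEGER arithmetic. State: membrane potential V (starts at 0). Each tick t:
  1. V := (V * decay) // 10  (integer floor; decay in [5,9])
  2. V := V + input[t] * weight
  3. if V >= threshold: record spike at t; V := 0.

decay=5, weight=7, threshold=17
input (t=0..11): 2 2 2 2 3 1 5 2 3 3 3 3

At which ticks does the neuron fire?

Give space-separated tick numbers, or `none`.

t=0: input=2 -> V=14
t=1: input=2 -> V=0 FIRE
t=2: input=2 -> V=14
t=3: input=2 -> V=0 FIRE
t=4: input=3 -> V=0 FIRE
t=5: input=1 -> V=7
t=6: input=5 -> V=0 FIRE
t=7: input=2 -> V=14
t=8: input=3 -> V=0 FIRE
t=9: input=3 -> V=0 FIRE
t=10: input=3 -> V=0 FIRE
t=11: input=3 -> V=0 FIRE

Answer: 1 3 4 6 8 9 10 11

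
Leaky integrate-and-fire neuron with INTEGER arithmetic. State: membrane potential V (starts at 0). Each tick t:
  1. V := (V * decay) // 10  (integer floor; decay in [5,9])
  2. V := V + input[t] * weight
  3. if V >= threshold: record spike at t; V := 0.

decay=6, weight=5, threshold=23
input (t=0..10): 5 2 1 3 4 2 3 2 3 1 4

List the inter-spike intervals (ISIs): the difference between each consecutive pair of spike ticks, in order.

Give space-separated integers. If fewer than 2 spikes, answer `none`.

t=0: input=5 -> V=0 FIRE
t=1: input=2 -> V=10
t=2: input=1 -> V=11
t=3: input=3 -> V=21
t=4: input=4 -> V=0 FIRE
t=5: input=2 -> V=10
t=6: input=3 -> V=21
t=7: input=2 -> V=22
t=8: input=3 -> V=0 FIRE
t=9: input=1 -> V=5
t=10: input=4 -> V=0 FIRE

Answer: 4 4 2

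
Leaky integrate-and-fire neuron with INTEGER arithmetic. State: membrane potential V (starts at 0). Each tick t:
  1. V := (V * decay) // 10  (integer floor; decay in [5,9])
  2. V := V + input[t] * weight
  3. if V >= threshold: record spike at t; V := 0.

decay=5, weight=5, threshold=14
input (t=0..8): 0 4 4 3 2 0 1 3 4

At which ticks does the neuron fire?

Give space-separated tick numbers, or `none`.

Answer: 1 2 3 7 8

Derivation:
t=0: input=0 -> V=0
t=1: input=4 -> V=0 FIRE
t=2: input=4 -> V=0 FIRE
t=3: input=3 -> V=0 FIRE
t=4: input=2 -> V=10
t=5: input=0 -> V=5
t=6: input=1 -> V=7
t=7: input=3 -> V=0 FIRE
t=8: input=4 -> V=0 FIRE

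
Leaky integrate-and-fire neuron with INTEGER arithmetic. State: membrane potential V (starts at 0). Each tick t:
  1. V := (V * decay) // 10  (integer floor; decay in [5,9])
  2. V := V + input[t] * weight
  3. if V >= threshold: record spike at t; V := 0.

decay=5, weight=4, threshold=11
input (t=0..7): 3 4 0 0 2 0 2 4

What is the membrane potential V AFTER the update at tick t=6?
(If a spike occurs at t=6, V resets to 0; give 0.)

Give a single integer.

t=0: input=3 -> V=0 FIRE
t=1: input=4 -> V=0 FIRE
t=2: input=0 -> V=0
t=3: input=0 -> V=0
t=4: input=2 -> V=8
t=5: input=0 -> V=4
t=6: input=2 -> V=10
t=7: input=4 -> V=0 FIRE

Answer: 10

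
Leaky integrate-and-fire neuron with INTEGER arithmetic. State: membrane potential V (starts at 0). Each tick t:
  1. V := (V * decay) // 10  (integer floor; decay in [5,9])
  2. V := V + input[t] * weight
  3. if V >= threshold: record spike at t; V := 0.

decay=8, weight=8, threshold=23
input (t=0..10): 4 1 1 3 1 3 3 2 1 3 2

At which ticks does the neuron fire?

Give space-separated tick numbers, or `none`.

Answer: 0 3 5 6 9

Derivation:
t=0: input=4 -> V=0 FIRE
t=1: input=1 -> V=8
t=2: input=1 -> V=14
t=3: input=3 -> V=0 FIRE
t=4: input=1 -> V=8
t=5: input=3 -> V=0 FIRE
t=6: input=3 -> V=0 FIRE
t=7: input=2 -> V=16
t=8: input=1 -> V=20
t=9: input=3 -> V=0 FIRE
t=10: input=2 -> V=16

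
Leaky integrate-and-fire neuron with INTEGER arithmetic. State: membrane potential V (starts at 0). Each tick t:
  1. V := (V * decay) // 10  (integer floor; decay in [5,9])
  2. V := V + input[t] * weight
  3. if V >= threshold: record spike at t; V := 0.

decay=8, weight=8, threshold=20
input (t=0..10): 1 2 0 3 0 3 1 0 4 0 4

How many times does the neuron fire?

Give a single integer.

Answer: 5

Derivation:
t=0: input=1 -> V=8
t=1: input=2 -> V=0 FIRE
t=2: input=0 -> V=0
t=3: input=3 -> V=0 FIRE
t=4: input=0 -> V=0
t=5: input=3 -> V=0 FIRE
t=6: input=1 -> V=8
t=7: input=0 -> V=6
t=8: input=4 -> V=0 FIRE
t=9: input=0 -> V=0
t=10: input=4 -> V=0 FIRE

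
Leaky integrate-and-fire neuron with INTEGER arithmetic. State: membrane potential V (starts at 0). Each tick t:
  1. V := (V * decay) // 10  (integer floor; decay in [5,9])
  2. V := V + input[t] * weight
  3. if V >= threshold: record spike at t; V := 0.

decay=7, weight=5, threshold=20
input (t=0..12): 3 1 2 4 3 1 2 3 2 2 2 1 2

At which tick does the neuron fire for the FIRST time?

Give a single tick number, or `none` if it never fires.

t=0: input=3 -> V=15
t=1: input=1 -> V=15
t=2: input=2 -> V=0 FIRE
t=3: input=4 -> V=0 FIRE
t=4: input=3 -> V=15
t=5: input=1 -> V=15
t=6: input=2 -> V=0 FIRE
t=7: input=3 -> V=15
t=8: input=2 -> V=0 FIRE
t=9: input=2 -> V=10
t=10: input=2 -> V=17
t=11: input=1 -> V=16
t=12: input=2 -> V=0 FIRE

Answer: 2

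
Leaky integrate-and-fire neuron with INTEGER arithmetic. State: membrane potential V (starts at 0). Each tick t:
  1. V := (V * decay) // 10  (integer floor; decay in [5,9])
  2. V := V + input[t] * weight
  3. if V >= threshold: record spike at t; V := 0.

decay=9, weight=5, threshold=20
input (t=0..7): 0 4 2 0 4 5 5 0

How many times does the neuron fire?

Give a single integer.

Answer: 4

Derivation:
t=0: input=0 -> V=0
t=1: input=4 -> V=0 FIRE
t=2: input=2 -> V=10
t=3: input=0 -> V=9
t=4: input=4 -> V=0 FIRE
t=5: input=5 -> V=0 FIRE
t=6: input=5 -> V=0 FIRE
t=7: input=0 -> V=0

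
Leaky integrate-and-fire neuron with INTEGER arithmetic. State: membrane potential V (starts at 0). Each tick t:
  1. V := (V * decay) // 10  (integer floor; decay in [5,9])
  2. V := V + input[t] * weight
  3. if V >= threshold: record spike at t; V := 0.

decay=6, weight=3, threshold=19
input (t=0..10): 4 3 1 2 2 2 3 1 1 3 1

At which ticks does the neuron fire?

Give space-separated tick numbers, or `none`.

Answer: none

Derivation:
t=0: input=4 -> V=12
t=1: input=3 -> V=16
t=2: input=1 -> V=12
t=3: input=2 -> V=13
t=4: input=2 -> V=13
t=5: input=2 -> V=13
t=6: input=3 -> V=16
t=7: input=1 -> V=12
t=8: input=1 -> V=10
t=9: input=3 -> V=15
t=10: input=1 -> V=12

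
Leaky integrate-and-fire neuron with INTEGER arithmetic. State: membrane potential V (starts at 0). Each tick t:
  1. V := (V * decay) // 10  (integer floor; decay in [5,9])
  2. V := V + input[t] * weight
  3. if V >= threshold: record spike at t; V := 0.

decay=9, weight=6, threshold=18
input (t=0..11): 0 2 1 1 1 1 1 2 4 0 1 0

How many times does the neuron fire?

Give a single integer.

t=0: input=0 -> V=0
t=1: input=2 -> V=12
t=2: input=1 -> V=16
t=3: input=1 -> V=0 FIRE
t=4: input=1 -> V=6
t=5: input=1 -> V=11
t=6: input=1 -> V=15
t=7: input=2 -> V=0 FIRE
t=8: input=4 -> V=0 FIRE
t=9: input=0 -> V=0
t=10: input=1 -> V=6
t=11: input=0 -> V=5

Answer: 3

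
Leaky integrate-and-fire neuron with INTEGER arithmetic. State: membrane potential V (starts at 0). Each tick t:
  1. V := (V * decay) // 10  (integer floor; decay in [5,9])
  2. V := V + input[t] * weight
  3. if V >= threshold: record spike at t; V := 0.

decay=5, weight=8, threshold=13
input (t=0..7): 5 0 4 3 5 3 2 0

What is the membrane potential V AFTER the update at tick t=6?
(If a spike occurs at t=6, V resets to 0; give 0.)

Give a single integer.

Answer: 0

Derivation:
t=0: input=5 -> V=0 FIRE
t=1: input=0 -> V=0
t=2: input=4 -> V=0 FIRE
t=3: input=3 -> V=0 FIRE
t=4: input=5 -> V=0 FIRE
t=5: input=3 -> V=0 FIRE
t=6: input=2 -> V=0 FIRE
t=7: input=0 -> V=0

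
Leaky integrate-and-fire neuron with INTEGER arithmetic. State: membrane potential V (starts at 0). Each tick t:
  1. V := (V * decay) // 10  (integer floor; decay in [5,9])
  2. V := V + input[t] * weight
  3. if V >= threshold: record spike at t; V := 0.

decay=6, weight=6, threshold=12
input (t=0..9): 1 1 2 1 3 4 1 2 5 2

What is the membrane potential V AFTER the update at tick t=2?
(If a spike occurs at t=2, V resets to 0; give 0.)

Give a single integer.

t=0: input=1 -> V=6
t=1: input=1 -> V=9
t=2: input=2 -> V=0 FIRE
t=3: input=1 -> V=6
t=4: input=3 -> V=0 FIRE
t=5: input=4 -> V=0 FIRE
t=6: input=1 -> V=6
t=7: input=2 -> V=0 FIRE
t=8: input=5 -> V=0 FIRE
t=9: input=2 -> V=0 FIRE

Answer: 0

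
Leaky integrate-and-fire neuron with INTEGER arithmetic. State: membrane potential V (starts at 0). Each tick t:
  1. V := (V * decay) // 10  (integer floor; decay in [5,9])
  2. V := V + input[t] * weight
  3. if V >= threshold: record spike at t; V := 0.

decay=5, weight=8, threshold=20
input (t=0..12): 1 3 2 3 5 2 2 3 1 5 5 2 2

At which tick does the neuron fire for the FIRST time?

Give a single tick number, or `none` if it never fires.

t=0: input=1 -> V=8
t=1: input=3 -> V=0 FIRE
t=2: input=2 -> V=16
t=3: input=3 -> V=0 FIRE
t=4: input=5 -> V=0 FIRE
t=5: input=2 -> V=16
t=6: input=2 -> V=0 FIRE
t=7: input=3 -> V=0 FIRE
t=8: input=1 -> V=8
t=9: input=5 -> V=0 FIRE
t=10: input=5 -> V=0 FIRE
t=11: input=2 -> V=16
t=12: input=2 -> V=0 FIRE

Answer: 1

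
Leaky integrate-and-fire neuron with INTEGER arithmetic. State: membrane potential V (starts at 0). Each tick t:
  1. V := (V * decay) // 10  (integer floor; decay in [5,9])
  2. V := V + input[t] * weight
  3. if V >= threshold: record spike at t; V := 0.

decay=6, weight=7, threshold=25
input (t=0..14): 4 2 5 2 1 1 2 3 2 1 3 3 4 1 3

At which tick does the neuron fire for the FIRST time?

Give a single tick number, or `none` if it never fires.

t=0: input=4 -> V=0 FIRE
t=1: input=2 -> V=14
t=2: input=5 -> V=0 FIRE
t=3: input=2 -> V=14
t=4: input=1 -> V=15
t=5: input=1 -> V=16
t=6: input=2 -> V=23
t=7: input=3 -> V=0 FIRE
t=8: input=2 -> V=14
t=9: input=1 -> V=15
t=10: input=3 -> V=0 FIRE
t=11: input=3 -> V=21
t=12: input=4 -> V=0 FIRE
t=13: input=1 -> V=7
t=14: input=3 -> V=0 FIRE

Answer: 0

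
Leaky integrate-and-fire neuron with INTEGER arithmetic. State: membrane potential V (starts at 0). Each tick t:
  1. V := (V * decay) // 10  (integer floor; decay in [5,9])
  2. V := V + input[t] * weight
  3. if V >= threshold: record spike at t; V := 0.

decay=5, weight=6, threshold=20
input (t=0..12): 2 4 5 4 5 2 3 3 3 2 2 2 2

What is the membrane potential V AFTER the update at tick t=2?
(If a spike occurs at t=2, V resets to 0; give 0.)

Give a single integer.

Answer: 0

Derivation:
t=0: input=2 -> V=12
t=1: input=4 -> V=0 FIRE
t=2: input=5 -> V=0 FIRE
t=3: input=4 -> V=0 FIRE
t=4: input=5 -> V=0 FIRE
t=5: input=2 -> V=12
t=6: input=3 -> V=0 FIRE
t=7: input=3 -> V=18
t=8: input=3 -> V=0 FIRE
t=9: input=2 -> V=12
t=10: input=2 -> V=18
t=11: input=2 -> V=0 FIRE
t=12: input=2 -> V=12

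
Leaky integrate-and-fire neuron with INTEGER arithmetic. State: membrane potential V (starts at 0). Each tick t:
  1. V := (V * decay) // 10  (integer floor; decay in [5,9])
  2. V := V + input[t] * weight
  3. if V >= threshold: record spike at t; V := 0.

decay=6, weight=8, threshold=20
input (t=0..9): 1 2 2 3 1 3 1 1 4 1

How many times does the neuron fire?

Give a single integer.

t=0: input=1 -> V=8
t=1: input=2 -> V=0 FIRE
t=2: input=2 -> V=16
t=3: input=3 -> V=0 FIRE
t=4: input=1 -> V=8
t=5: input=3 -> V=0 FIRE
t=6: input=1 -> V=8
t=7: input=1 -> V=12
t=8: input=4 -> V=0 FIRE
t=9: input=1 -> V=8

Answer: 4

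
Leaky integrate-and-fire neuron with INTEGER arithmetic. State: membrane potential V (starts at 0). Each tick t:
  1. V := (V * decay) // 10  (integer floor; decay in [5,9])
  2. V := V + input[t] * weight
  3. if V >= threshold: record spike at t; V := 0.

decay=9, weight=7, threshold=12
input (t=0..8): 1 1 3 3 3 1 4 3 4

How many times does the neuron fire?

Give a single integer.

t=0: input=1 -> V=7
t=1: input=1 -> V=0 FIRE
t=2: input=3 -> V=0 FIRE
t=3: input=3 -> V=0 FIRE
t=4: input=3 -> V=0 FIRE
t=5: input=1 -> V=7
t=6: input=4 -> V=0 FIRE
t=7: input=3 -> V=0 FIRE
t=8: input=4 -> V=0 FIRE

Answer: 7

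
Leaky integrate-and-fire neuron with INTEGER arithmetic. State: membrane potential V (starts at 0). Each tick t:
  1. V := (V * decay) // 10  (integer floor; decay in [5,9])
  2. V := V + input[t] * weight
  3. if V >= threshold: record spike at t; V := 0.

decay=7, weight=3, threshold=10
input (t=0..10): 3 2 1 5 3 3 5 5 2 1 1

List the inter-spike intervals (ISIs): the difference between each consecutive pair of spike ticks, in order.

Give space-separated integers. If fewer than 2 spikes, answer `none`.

Answer: 2 2 1 1

Derivation:
t=0: input=3 -> V=9
t=1: input=2 -> V=0 FIRE
t=2: input=1 -> V=3
t=3: input=5 -> V=0 FIRE
t=4: input=3 -> V=9
t=5: input=3 -> V=0 FIRE
t=6: input=5 -> V=0 FIRE
t=7: input=5 -> V=0 FIRE
t=8: input=2 -> V=6
t=9: input=1 -> V=7
t=10: input=1 -> V=7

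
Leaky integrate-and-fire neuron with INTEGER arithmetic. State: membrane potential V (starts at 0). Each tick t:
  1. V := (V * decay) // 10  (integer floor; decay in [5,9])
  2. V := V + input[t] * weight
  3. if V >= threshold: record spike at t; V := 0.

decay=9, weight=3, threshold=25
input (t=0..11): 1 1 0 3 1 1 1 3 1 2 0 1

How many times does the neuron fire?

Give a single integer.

t=0: input=1 -> V=3
t=1: input=1 -> V=5
t=2: input=0 -> V=4
t=3: input=3 -> V=12
t=4: input=1 -> V=13
t=5: input=1 -> V=14
t=6: input=1 -> V=15
t=7: input=3 -> V=22
t=8: input=1 -> V=22
t=9: input=2 -> V=0 FIRE
t=10: input=0 -> V=0
t=11: input=1 -> V=3

Answer: 1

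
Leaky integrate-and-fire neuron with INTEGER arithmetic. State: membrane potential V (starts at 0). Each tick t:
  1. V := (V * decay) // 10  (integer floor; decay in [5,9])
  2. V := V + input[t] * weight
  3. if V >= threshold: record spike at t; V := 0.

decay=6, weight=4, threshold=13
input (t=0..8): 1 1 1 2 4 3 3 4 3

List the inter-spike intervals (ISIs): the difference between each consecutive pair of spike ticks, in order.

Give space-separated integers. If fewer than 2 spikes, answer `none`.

t=0: input=1 -> V=4
t=1: input=1 -> V=6
t=2: input=1 -> V=7
t=3: input=2 -> V=12
t=4: input=4 -> V=0 FIRE
t=5: input=3 -> V=12
t=6: input=3 -> V=0 FIRE
t=7: input=4 -> V=0 FIRE
t=8: input=3 -> V=12

Answer: 2 1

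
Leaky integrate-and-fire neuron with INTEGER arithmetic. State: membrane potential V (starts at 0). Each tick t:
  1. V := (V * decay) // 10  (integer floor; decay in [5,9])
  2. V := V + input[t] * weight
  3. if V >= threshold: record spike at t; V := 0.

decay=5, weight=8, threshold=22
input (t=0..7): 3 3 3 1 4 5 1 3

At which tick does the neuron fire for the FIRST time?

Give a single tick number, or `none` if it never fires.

Answer: 0

Derivation:
t=0: input=3 -> V=0 FIRE
t=1: input=3 -> V=0 FIRE
t=2: input=3 -> V=0 FIRE
t=3: input=1 -> V=8
t=4: input=4 -> V=0 FIRE
t=5: input=5 -> V=0 FIRE
t=6: input=1 -> V=8
t=7: input=3 -> V=0 FIRE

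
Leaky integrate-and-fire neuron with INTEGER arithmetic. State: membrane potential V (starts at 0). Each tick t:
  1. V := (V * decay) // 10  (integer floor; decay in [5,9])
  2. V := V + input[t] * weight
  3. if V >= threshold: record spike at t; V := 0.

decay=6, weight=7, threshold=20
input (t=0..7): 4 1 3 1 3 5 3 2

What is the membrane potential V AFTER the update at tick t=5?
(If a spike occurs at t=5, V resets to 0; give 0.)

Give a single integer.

Answer: 0

Derivation:
t=0: input=4 -> V=0 FIRE
t=1: input=1 -> V=7
t=2: input=3 -> V=0 FIRE
t=3: input=1 -> V=7
t=4: input=3 -> V=0 FIRE
t=5: input=5 -> V=0 FIRE
t=6: input=3 -> V=0 FIRE
t=7: input=2 -> V=14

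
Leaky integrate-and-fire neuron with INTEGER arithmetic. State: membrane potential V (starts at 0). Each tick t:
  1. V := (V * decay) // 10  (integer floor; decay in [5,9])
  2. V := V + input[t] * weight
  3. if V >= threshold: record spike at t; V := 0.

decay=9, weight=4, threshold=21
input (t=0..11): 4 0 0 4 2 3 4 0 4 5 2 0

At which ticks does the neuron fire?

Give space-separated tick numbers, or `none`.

Answer: 3 6 9

Derivation:
t=0: input=4 -> V=16
t=1: input=0 -> V=14
t=2: input=0 -> V=12
t=3: input=4 -> V=0 FIRE
t=4: input=2 -> V=8
t=5: input=3 -> V=19
t=6: input=4 -> V=0 FIRE
t=7: input=0 -> V=0
t=8: input=4 -> V=16
t=9: input=5 -> V=0 FIRE
t=10: input=2 -> V=8
t=11: input=0 -> V=7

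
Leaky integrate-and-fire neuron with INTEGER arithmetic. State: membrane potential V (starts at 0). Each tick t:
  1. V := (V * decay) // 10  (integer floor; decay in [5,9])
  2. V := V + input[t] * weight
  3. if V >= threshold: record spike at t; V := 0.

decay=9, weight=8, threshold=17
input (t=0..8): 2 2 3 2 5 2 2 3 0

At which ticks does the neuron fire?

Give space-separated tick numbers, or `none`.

Answer: 1 2 4 6 7

Derivation:
t=0: input=2 -> V=16
t=1: input=2 -> V=0 FIRE
t=2: input=3 -> V=0 FIRE
t=3: input=2 -> V=16
t=4: input=5 -> V=0 FIRE
t=5: input=2 -> V=16
t=6: input=2 -> V=0 FIRE
t=7: input=3 -> V=0 FIRE
t=8: input=0 -> V=0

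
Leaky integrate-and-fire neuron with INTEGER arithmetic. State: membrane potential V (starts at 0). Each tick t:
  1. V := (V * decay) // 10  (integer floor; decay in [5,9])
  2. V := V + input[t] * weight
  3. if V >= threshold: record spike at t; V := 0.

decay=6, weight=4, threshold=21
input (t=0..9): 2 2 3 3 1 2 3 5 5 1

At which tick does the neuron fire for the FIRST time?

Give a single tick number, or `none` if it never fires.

t=0: input=2 -> V=8
t=1: input=2 -> V=12
t=2: input=3 -> V=19
t=3: input=3 -> V=0 FIRE
t=4: input=1 -> V=4
t=5: input=2 -> V=10
t=6: input=3 -> V=18
t=7: input=5 -> V=0 FIRE
t=8: input=5 -> V=20
t=9: input=1 -> V=16

Answer: 3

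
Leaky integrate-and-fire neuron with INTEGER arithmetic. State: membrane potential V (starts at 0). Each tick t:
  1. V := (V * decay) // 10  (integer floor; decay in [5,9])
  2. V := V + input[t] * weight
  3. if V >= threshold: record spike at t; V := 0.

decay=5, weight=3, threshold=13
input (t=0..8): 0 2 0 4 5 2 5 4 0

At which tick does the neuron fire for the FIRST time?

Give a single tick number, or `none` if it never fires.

Answer: 3

Derivation:
t=0: input=0 -> V=0
t=1: input=2 -> V=6
t=2: input=0 -> V=3
t=3: input=4 -> V=0 FIRE
t=4: input=5 -> V=0 FIRE
t=5: input=2 -> V=6
t=6: input=5 -> V=0 FIRE
t=7: input=4 -> V=12
t=8: input=0 -> V=6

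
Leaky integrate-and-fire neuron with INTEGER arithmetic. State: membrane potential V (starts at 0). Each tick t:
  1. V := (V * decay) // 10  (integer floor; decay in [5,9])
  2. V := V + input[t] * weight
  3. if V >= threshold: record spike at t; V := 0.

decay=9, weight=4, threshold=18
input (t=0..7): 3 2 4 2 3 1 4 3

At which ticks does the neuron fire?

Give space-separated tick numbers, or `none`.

t=0: input=3 -> V=12
t=1: input=2 -> V=0 FIRE
t=2: input=4 -> V=16
t=3: input=2 -> V=0 FIRE
t=4: input=3 -> V=12
t=5: input=1 -> V=14
t=6: input=4 -> V=0 FIRE
t=7: input=3 -> V=12

Answer: 1 3 6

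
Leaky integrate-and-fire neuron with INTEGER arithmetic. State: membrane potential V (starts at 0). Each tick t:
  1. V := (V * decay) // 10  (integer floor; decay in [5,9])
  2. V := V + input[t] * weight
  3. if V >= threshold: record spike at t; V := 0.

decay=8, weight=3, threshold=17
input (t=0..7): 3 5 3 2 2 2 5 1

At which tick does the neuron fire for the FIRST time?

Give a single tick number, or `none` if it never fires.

Answer: 1

Derivation:
t=0: input=3 -> V=9
t=1: input=5 -> V=0 FIRE
t=2: input=3 -> V=9
t=3: input=2 -> V=13
t=4: input=2 -> V=16
t=5: input=2 -> V=0 FIRE
t=6: input=5 -> V=15
t=7: input=1 -> V=15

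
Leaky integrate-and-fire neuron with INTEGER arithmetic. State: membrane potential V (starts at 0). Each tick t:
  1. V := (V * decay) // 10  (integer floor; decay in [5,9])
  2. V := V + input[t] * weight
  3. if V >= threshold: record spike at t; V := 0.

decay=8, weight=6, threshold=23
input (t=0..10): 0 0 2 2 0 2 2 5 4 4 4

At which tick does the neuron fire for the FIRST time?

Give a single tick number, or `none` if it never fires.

Answer: 5

Derivation:
t=0: input=0 -> V=0
t=1: input=0 -> V=0
t=2: input=2 -> V=12
t=3: input=2 -> V=21
t=4: input=0 -> V=16
t=5: input=2 -> V=0 FIRE
t=6: input=2 -> V=12
t=7: input=5 -> V=0 FIRE
t=8: input=4 -> V=0 FIRE
t=9: input=4 -> V=0 FIRE
t=10: input=4 -> V=0 FIRE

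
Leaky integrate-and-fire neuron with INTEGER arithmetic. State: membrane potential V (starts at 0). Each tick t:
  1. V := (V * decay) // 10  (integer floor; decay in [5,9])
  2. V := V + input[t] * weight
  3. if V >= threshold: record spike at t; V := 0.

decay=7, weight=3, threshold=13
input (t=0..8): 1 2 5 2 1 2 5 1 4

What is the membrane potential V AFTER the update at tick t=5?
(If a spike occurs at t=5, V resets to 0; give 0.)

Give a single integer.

t=0: input=1 -> V=3
t=1: input=2 -> V=8
t=2: input=5 -> V=0 FIRE
t=3: input=2 -> V=6
t=4: input=1 -> V=7
t=5: input=2 -> V=10
t=6: input=5 -> V=0 FIRE
t=7: input=1 -> V=3
t=8: input=4 -> V=0 FIRE

Answer: 10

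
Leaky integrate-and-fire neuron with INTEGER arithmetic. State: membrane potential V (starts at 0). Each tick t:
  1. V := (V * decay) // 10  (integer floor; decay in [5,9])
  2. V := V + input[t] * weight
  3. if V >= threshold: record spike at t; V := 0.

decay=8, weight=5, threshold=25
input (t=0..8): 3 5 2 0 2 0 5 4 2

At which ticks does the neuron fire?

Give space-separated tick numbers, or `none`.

Answer: 1 6 8

Derivation:
t=0: input=3 -> V=15
t=1: input=5 -> V=0 FIRE
t=2: input=2 -> V=10
t=3: input=0 -> V=8
t=4: input=2 -> V=16
t=5: input=0 -> V=12
t=6: input=5 -> V=0 FIRE
t=7: input=4 -> V=20
t=8: input=2 -> V=0 FIRE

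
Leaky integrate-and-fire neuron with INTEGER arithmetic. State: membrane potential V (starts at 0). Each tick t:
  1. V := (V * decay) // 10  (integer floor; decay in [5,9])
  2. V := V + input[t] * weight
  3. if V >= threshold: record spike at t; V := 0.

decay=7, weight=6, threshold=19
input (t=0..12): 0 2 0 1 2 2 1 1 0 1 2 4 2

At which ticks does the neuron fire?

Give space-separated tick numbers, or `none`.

t=0: input=0 -> V=0
t=1: input=2 -> V=12
t=2: input=0 -> V=8
t=3: input=1 -> V=11
t=4: input=2 -> V=0 FIRE
t=5: input=2 -> V=12
t=6: input=1 -> V=14
t=7: input=1 -> V=15
t=8: input=0 -> V=10
t=9: input=1 -> V=13
t=10: input=2 -> V=0 FIRE
t=11: input=4 -> V=0 FIRE
t=12: input=2 -> V=12

Answer: 4 10 11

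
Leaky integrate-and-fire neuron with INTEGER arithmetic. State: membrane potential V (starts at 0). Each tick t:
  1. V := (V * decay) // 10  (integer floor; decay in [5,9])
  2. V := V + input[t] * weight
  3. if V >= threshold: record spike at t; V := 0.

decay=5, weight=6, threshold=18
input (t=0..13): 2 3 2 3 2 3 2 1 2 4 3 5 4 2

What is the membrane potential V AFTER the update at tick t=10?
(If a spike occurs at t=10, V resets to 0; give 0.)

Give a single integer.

t=0: input=2 -> V=12
t=1: input=3 -> V=0 FIRE
t=2: input=2 -> V=12
t=3: input=3 -> V=0 FIRE
t=4: input=2 -> V=12
t=5: input=3 -> V=0 FIRE
t=6: input=2 -> V=12
t=7: input=1 -> V=12
t=8: input=2 -> V=0 FIRE
t=9: input=4 -> V=0 FIRE
t=10: input=3 -> V=0 FIRE
t=11: input=5 -> V=0 FIRE
t=12: input=4 -> V=0 FIRE
t=13: input=2 -> V=12

Answer: 0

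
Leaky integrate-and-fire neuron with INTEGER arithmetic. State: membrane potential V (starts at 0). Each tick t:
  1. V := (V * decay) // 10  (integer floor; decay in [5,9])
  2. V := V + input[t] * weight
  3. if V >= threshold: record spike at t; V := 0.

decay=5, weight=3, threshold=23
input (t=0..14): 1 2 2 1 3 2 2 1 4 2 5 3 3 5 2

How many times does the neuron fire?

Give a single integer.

Answer: 1

Derivation:
t=0: input=1 -> V=3
t=1: input=2 -> V=7
t=2: input=2 -> V=9
t=3: input=1 -> V=7
t=4: input=3 -> V=12
t=5: input=2 -> V=12
t=6: input=2 -> V=12
t=7: input=1 -> V=9
t=8: input=4 -> V=16
t=9: input=2 -> V=14
t=10: input=5 -> V=22
t=11: input=3 -> V=20
t=12: input=3 -> V=19
t=13: input=5 -> V=0 FIRE
t=14: input=2 -> V=6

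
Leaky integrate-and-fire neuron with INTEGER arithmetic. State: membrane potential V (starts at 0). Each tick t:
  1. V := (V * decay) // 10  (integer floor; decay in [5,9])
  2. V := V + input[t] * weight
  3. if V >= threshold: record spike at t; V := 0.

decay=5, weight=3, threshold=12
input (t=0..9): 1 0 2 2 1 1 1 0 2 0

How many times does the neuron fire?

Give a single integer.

Answer: 0

Derivation:
t=0: input=1 -> V=3
t=1: input=0 -> V=1
t=2: input=2 -> V=6
t=3: input=2 -> V=9
t=4: input=1 -> V=7
t=5: input=1 -> V=6
t=6: input=1 -> V=6
t=7: input=0 -> V=3
t=8: input=2 -> V=7
t=9: input=0 -> V=3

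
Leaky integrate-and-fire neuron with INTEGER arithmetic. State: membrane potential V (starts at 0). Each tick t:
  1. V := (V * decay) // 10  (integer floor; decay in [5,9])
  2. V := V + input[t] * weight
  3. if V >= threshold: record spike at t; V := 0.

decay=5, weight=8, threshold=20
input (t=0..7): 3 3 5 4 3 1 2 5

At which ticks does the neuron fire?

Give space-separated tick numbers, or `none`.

t=0: input=3 -> V=0 FIRE
t=1: input=3 -> V=0 FIRE
t=2: input=5 -> V=0 FIRE
t=3: input=4 -> V=0 FIRE
t=4: input=3 -> V=0 FIRE
t=5: input=1 -> V=8
t=6: input=2 -> V=0 FIRE
t=7: input=5 -> V=0 FIRE

Answer: 0 1 2 3 4 6 7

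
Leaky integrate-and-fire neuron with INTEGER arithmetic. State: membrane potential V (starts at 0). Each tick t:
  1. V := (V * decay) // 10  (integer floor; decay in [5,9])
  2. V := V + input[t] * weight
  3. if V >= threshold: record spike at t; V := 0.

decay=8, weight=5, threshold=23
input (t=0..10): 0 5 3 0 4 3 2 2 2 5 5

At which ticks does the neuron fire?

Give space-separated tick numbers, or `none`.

t=0: input=0 -> V=0
t=1: input=5 -> V=0 FIRE
t=2: input=3 -> V=15
t=3: input=0 -> V=12
t=4: input=4 -> V=0 FIRE
t=5: input=3 -> V=15
t=6: input=2 -> V=22
t=7: input=2 -> V=0 FIRE
t=8: input=2 -> V=10
t=9: input=5 -> V=0 FIRE
t=10: input=5 -> V=0 FIRE

Answer: 1 4 7 9 10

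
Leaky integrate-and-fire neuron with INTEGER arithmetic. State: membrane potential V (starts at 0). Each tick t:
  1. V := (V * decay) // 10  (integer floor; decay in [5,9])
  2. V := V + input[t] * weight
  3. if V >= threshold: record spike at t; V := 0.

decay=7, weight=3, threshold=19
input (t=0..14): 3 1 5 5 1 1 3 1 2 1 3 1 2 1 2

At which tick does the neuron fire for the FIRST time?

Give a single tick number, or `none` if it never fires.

t=0: input=3 -> V=9
t=1: input=1 -> V=9
t=2: input=5 -> V=0 FIRE
t=3: input=5 -> V=15
t=4: input=1 -> V=13
t=5: input=1 -> V=12
t=6: input=3 -> V=17
t=7: input=1 -> V=14
t=8: input=2 -> V=15
t=9: input=1 -> V=13
t=10: input=3 -> V=18
t=11: input=1 -> V=15
t=12: input=2 -> V=16
t=13: input=1 -> V=14
t=14: input=2 -> V=15

Answer: 2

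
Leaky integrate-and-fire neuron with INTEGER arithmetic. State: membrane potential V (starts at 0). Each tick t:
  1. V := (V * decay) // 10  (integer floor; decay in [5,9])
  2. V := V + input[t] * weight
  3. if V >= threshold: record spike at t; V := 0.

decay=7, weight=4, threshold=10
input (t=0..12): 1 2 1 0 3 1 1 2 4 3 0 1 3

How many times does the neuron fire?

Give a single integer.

t=0: input=1 -> V=4
t=1: input=2 -> V=0 FIRE
t=2: input=1 -> V=4
t=3: input=0 -> V=2
t=4: input=3 -> V=0 FIRE
t=5: input=1 -> V=4
t=6: input=1 -> V=6
t=7: input=2 -> V=0 FIRE
t=8: input=4 -> V=0 FIRE
t=9: input=3 -> V=0 FIRE
t=10: input=0 -> V=0
t=11: input=1 -> V=4
t=12: input=3 -> V=0 FIRE

Answer: 6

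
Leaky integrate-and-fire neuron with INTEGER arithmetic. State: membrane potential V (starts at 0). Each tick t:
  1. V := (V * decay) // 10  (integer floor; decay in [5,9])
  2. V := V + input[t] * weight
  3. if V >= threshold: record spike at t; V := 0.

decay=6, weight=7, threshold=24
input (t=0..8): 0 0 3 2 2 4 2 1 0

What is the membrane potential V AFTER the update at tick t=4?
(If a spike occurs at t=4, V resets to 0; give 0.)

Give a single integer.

Answer: 14

Derivation:
t=0: input=0 -> V=0
t=1: input=0 -> V=0
t=2: input=3 -> V=21
t=3: input=2 -> V=0 FIRE
t=4: input=2 -> V=14
t=5: input=4 -> V=0 FIRE
t=6: input=2 -> V=14
t=7: input=1 -> V=15
t=8: input=0 -> V=9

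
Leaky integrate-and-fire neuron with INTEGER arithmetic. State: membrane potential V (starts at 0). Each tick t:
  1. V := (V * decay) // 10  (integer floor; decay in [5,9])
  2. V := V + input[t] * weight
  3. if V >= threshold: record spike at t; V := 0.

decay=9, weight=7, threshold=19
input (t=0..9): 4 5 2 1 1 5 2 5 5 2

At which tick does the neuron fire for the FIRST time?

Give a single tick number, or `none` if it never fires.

Answer: 0

Derivation:
t=0: input=4 -> V=0 FIRE
t=1: input=5 -> V=0 FIRE
t=2: input=2 -> V=14
t=3: input=1 -> V=0 FIRE
t=4: input=1 -> V=7
t=5: input=5 -> V=0 FIRE
t=6: input=2 -> V=14
t=7: input=5 -> V=0 FIRE
t=8: input=5 -> V=0 FIRE
t=9: input=2 -> V=14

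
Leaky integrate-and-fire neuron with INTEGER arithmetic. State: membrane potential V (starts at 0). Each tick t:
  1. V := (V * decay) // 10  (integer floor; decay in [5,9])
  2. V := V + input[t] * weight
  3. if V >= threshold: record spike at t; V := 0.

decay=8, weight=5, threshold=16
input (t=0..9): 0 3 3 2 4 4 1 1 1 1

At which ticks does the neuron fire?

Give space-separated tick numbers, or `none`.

t=0: input=0 -> V=0
t=1: input=3 -> V=15
t=2: input=3 -> V=0 FIRE
t=3: input=2 -> V=10
t=4: input=4 -> V=0 FIRE
t=5: input=4 -> V=0 FIRE
t=6: input=1 -> V=5
t=7: input=1 -> V=9
t=8: input=1 -> V=12
t=9: input=1 -> V=14

Answer: 2 4 5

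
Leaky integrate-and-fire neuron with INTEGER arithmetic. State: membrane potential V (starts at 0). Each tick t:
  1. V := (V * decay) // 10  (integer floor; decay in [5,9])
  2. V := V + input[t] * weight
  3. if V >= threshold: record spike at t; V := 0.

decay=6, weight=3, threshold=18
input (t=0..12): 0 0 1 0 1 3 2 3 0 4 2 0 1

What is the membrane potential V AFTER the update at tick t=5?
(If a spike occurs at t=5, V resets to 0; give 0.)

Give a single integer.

Answer: 10

Derivation:
t=0: input=0 -> V=0
t=1: input=0 -> V=0
t=2: input=1 -> V=3
t=3: input=0 -> V=1
t=4: input=1 -> V=3
t=5: input=3 -> V=10
t=6: input=2 -> V=12
t=7: input=3 -> V=16
t=8: input=0 -> V=9
t=9: input=4 -> V=17
t=10: input=2 -> V=16
t=11: input=0 -> V=9
t=12: input=1 -> V=8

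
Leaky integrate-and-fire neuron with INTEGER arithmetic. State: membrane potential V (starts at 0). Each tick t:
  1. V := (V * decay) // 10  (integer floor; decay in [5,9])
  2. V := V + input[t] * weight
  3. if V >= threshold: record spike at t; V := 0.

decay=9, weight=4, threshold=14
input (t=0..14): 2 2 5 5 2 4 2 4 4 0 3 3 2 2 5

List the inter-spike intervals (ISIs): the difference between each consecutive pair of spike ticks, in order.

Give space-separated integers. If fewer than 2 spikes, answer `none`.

t=0: input=2 -> V=8
t=1: input=2 -> V=0 FIRE
t=2: input=5 -> V=0 FIRE
t=3: input=5 -> V=0 FIRE
t=4: input=2 -> V=8
t=5: input=4 -> V=0 FIRE
t=6: input=2 -> V=8
t=7: input=4 -> V=0 FIRE
t=8: input=4 -> V=0 FIRE
t=9: input=0 -> V=0
t=10: input=3 -> V=12
t=11: input=3 -> V=0 FIRE
t=12: input=2 -> V=8
t=13: input=2 -> V=0 FIRE
t=14: input=5 -> V=0 FIRE

Answer: 1 1 2 2 1 3 2 1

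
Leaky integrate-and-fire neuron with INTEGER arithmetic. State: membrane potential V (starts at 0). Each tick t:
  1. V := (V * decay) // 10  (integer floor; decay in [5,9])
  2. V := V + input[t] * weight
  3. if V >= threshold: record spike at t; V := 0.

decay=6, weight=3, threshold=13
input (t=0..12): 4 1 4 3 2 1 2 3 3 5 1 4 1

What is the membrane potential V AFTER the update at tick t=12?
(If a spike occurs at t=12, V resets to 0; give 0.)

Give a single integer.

t=0: input=4 -> V=12
t=1: input=1 -> V=10
t=2: input=4 -> V=0 FIRE
t=3: input=3 -> V=9
t=4: input=2 -> V=11
t=5: input=1 -> V=9
t=6: input=2 -> V=11
t=7: input=3 -> V=0 FIRE
t=8: input=3 -> V=9
t=9: input=5 -> V=0 FIRE
t=10: input=1 -> V=3
t=11: input=4 -> V=0 FIRE
t=12: input=1 -> V=3

Answer: 3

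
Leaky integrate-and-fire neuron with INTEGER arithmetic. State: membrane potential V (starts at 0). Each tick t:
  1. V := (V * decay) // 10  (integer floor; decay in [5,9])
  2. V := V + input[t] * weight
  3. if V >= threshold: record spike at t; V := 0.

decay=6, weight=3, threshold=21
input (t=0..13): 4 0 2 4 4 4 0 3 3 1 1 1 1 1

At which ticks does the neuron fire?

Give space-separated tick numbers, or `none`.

Answer: 4

Derivation:
t=0: input=4 -> V=12
t=1: input=0 -> V=7
t=2: input=2 -> V=10
t=3: input=4 -> V=18
t=4: input=4 -> V=0 FIRE
t=5: input=4 -> V=12
t=6: input=0 -> V=7
t=7: input=3 -> V=13
t=8: input=3 -> V=16
t=9: input=1 -> V=12
t=10: input=1 -> V=10
t=11: input=1 -> V=9
t=12: input=1 -> V=8
t=13: input=1 -> V=7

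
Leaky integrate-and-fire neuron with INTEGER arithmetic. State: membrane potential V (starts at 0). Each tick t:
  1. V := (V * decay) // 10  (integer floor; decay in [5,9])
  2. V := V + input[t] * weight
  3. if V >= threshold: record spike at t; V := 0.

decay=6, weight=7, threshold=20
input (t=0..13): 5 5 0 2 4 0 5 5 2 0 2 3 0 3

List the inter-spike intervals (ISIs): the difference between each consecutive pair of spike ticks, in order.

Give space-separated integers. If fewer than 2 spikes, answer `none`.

t=0: input=5 -> V=0 FIRE
t=1: input=5 -> V=0 FIRE
t=2: input=0 -> V=0
t=3: input=2 -> V=14
t=4: input=4 -> V=0 FIRE
t=5: input=0 -> V=0
t=6: input=5 -> V=0 FIRE
t=7: input=5 -> V=0 FIRE
t=8: input=2 -> V=14
t=9: input=0 -> V=8
t=10: input=2 -> V=18
t=11: input=3 -> V=0 FIRE
t=12: input=0 -> V=0
t=13: input=3 -> V=0 FIRE

Answer: 1 3 2 1 4 2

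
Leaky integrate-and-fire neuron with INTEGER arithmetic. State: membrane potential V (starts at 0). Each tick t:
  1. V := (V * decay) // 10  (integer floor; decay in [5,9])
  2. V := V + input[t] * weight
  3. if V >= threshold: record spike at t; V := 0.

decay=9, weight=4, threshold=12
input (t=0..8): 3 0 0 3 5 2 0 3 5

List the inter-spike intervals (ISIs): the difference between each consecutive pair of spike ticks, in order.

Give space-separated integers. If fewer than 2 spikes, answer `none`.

Answer: 3 1 3 1

Derivation:
t=0: input=3 -> V=0 FIRE
t=1: input=0 -> V=0
t=2: input=0 -> V=0
t=3: input=3 -> V=0 FIRE
t=4: input=5 -> V=0 FIRE
t=5: input=2 -> V=8
t=6: input=0 -> V=7
t=7: input=3 -> V=0 FIRE
t=8: input=5 -> V=0 FIRE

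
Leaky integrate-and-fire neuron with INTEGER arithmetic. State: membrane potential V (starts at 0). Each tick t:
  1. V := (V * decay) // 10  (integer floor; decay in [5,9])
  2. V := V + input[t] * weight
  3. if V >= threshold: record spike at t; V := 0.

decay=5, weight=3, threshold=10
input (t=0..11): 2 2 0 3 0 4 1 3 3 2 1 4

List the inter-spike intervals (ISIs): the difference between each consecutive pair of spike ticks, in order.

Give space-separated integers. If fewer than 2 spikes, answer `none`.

t=0: input=2 -> V=6
t=1: input=2 -> V=9
t=2: input=0 -> V=4
t=3: input=3 -> V=0 FIRE
t=4: input=0 -> V=0
t=5: input=4 -> V=0 FIRE
t=6: input=1 -> V=3
t=7: input=3 -> V=0 FIRE
t=8: input=3 -> V=9
t=9: input=2 -> V=0 FIRE
t=10: input=1 -> V=3
t=11: input=4 -> V=0 FIRE

Answer: 2 2 2 2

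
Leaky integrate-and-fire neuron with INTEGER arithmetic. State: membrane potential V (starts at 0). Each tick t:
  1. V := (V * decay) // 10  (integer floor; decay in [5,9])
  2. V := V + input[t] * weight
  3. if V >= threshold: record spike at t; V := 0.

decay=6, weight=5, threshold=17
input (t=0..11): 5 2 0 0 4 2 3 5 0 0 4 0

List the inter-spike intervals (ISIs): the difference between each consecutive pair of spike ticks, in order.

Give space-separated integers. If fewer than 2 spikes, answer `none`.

t=0: input=5 -> V=0 FIRE
t=1: input=2 -> V=10
t=2: input=0 -> V=6
t=3: input=0 -> V=3
t=4: input=4 -> V=0 FIRE
t=5: input=2 -> V=10
t=6: input=3 -> V=0 FIRE
t=7: input=5 -> V=0 FIRE
t=8: input=0 -> V=0
t=9: input=0 -> V=0
t=10: input=4 -> V=0 FIRE
t=11: input=0 -> V=0

Answer: 4 2 1 3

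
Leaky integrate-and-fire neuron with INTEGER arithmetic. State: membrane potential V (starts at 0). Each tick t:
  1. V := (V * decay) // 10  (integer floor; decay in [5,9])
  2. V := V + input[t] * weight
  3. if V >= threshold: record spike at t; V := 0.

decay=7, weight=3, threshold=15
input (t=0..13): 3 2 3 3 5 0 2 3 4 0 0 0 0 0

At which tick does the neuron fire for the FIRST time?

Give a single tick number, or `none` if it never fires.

Answer: 2

Derivation:
t=0: input=3 -> V=9
t=1: input=2 -> V=12
t=2: input=3 -> V=0 FIRE
t=3: input=3 -> V=9
t=4: input=5 -> V=0 FIRE
t=5: input=0 -> V=0
t=6: input=2 -> V=6
t=7: input=3 -> V=13
t=8: input=4 -> V=0 FIRE
t=9: input=0 -> V=0
t=10: input=0 -> V=0
t=11: input=0 -> V=0
t=12: input=0 -> V=0
t=13: input=0 -> V=0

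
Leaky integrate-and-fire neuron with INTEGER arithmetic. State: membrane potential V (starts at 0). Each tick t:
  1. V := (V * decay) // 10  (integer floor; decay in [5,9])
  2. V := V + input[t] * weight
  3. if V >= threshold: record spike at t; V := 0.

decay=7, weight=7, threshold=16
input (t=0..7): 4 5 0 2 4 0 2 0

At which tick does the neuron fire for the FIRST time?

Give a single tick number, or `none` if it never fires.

Answer: 0

Derivation:
t=0: input=4 -> V=0 FIRE
t=1: input=5 -> V=0 FIRE
t=2: input=0 -> V=0
t=3: input=2 -> V=14
t=4: input=4 -> V=0 FIRE
t=5: input=0 -> V=0
t=6: input=2 -> V=14
t=7: input=0 -> V=9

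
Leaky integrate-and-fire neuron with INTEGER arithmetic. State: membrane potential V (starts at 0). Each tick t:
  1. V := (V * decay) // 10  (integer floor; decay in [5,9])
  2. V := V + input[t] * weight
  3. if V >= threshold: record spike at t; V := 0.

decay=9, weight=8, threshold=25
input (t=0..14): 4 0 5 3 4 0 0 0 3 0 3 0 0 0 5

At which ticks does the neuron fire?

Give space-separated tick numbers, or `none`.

t=0: input=4 -> V=0 FIRE
t=1: input=0 -> V=0
t=2: input=5 -> V=0 FIRE
t=3: input=3 -> V=24
t=4: input=4 -> V=0 FIRE
t=5: input=0 -> V=0
t=6: input=0 -> V=0
t=7: input=0 -> V=0
t=8: input=3 -> V=24
t=9: input=0 -> V=21
t=10: input=3 -> V=0 FIRE
t=11: input=0 -> V=0
t=12: input=0 -> V=0
t=13: input=0 -> V=0
t=14: input=5 -> V=0 FIRE

Answer: 0 2 4 10 14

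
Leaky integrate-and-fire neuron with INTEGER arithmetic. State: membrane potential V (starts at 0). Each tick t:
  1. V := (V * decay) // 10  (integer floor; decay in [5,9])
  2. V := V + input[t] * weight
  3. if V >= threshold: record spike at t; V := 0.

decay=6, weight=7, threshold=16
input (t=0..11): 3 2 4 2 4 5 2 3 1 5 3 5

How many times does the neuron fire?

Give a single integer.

Answer: 8

Derivation:
t=0: input=3 -> V=0 FIRE
t=1: input=2 -> V=14
t=2: input=4 -> V=0 FIRE
t=3: input=2 -> V=14
t=4: input=4 -> V=0 FIRE
t=5: input=5 -> V=0 FIRE
t=6: input=2 -> V=14
t=7: input=3 -> V=0 FIRE
t=8: input=1 -> V=7
t=9: input=5 -> V=0 FIRE
t=10: input=3 -> V=0 FIRE
t=11: input=5 -> V=0 FIRE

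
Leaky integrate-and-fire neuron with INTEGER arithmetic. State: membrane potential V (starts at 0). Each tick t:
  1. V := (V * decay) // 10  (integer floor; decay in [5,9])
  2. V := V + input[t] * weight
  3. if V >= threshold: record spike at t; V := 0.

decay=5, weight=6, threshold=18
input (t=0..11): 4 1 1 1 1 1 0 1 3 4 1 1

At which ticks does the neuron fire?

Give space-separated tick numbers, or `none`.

t=0: input=4 -> V=0 FIRE
t=1: input=1 -> V=6
t=2: input=1 -> V=9
t=3: input=1 -> V=10
t=4: input=1 -> V=11
t=5: input=1 -> V=11
t=6: input=0 -> V=5
t=7: input=1 -> V=8
t=8: input=3 -> V=0 FIRE
t=9: input=4 -> V=0 FIRE
t=10: input=1 -> V=6
t=11: input=1 -> V=9

Answer: 0 8 9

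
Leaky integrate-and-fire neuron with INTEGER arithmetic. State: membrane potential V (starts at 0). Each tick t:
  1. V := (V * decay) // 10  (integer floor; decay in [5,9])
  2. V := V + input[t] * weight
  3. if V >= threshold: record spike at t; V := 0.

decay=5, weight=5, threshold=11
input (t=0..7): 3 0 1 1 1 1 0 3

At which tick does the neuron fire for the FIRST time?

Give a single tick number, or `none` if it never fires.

Answer: 0

Derivation:
t=0: input=3 -> V=0 FIRE
t=1: input=0 -> V=0
t=2: input=1 -> V=5
t=3: input=1 -> V=7
t=4: input=1 -> V=8
t=5: input=1 -> V=9
t=6: input=0 -> V=4
t=7: input=3 -> V=0 FIRE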